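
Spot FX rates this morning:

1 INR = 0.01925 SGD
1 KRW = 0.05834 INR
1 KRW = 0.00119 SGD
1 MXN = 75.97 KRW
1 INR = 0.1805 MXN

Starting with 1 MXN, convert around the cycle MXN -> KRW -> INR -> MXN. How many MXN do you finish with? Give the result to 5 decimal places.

0.79999

1 MXN × 75.97 = 75.97 KRW
75.97 KRW × 0.05834 = 4.4320898 INR
4.4320898 INR × 0.1805 = 0.7999922089 MXN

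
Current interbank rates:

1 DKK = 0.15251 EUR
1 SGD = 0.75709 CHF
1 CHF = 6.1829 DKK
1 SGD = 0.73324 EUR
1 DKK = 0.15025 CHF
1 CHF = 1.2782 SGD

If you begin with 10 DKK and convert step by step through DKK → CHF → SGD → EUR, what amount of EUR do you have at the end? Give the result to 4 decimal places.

10 DKK × 0.15025 = 1.5025 CHF
1.5025 CHF × 1.2782 = 1.9204955 SGD
1.9204955 SGD × 0.73324 = 1.40818412042 EUR

1.4082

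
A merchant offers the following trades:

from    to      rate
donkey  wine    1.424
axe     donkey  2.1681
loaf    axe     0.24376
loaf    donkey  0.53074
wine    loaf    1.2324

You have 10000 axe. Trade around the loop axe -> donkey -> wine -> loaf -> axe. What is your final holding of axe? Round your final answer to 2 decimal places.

10000 axe × 2.1681 = 21681 donkey
21681 donkey × 1.424 = 30873.744 wine
30873.744 wine × 1.2324 = 38048.8021056 loaf
38048.8021056 loaf × 0.24376 = 9274.776001261056 axe

9274.78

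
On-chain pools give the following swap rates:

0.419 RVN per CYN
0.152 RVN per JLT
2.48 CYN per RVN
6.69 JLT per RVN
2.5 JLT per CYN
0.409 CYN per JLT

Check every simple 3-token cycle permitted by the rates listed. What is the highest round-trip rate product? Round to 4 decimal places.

1.1465

CYN→RVN→JLT→CYN: 0.419 × 6.69 × 0.409 = 1.14647
CYN→JLT→RVN→CYN: 2.5 × 0.152 × 2.48 = 0.94240
Maximum is CYN→RVN→JLT→CYN at 1.1465; arbitrage exists.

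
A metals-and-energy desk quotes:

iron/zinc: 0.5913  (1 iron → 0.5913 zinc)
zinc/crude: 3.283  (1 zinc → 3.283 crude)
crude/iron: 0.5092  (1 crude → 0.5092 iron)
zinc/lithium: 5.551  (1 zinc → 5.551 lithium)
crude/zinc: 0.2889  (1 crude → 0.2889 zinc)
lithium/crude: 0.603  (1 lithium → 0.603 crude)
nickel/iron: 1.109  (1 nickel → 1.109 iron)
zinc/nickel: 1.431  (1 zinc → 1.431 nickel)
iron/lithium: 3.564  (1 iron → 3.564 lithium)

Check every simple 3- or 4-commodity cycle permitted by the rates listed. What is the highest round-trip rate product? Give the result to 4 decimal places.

1.0943

crude→iron→lithium→crude: 0.5092 × 3.564 × 0.603 = 1.09432
crude→iron→zinc→lithium→crude: 0.5092 × 0.5913 × 5.551 × 0.603 = 1.00782
crude→iron→zinc→crude: 0.5092 × 0.5913 × 3.283 = 0.98848
crude→zinc→lithium→crude: 0.2889 × 5.551 × 0.603 = 0.96702
zinc→nickel→iron→zinc: 1.431 × 1.109 × 0.5913 = 0.93838
Maximum is crude→iron→lithium→crude at 1.0943; arbitrage exists.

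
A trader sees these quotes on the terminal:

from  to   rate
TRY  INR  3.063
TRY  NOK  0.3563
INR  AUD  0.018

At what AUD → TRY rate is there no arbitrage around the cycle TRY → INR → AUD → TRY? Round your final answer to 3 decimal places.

Known legs of the cycle: 3.063 × 0.018 = 0.055134
For no arbitrage the full-cycle product must be 1, so the missing rate is 1 / 0.055134 ≈ 18.13763.

18.138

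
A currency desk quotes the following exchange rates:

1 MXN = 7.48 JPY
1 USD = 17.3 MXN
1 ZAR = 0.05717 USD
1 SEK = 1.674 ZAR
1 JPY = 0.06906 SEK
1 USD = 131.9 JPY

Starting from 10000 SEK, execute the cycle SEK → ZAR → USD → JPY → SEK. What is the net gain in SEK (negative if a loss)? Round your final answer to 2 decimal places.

10000 SEK × 1.674 = 16740 ZAR
16740 ZAR × 0.05717 = 957.0258 USD
957.0258 USD × 131.9 = 126231.70302 JPY
126231.70302 JPY × 0.06906 = 8717.5614105612 SEK
Net change: 8717.5614105612 − 10000 = -1282.4385894388 SEK

-1282.44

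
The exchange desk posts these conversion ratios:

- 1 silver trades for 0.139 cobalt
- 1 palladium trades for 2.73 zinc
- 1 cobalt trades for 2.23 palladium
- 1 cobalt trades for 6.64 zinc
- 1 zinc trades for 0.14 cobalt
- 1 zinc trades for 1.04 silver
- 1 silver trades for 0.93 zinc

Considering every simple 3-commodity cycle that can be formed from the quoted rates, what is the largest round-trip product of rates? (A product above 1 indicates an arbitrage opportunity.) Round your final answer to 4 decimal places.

silver→cobalt→zinc→silver: 0.139 × 6.64 × 1.04 = 0.95988
cobalt→palladium→zinc→cobalt: 2.23 × 2.73 × 0.14 = 0.85231
Maximum is silver→cobalt→zinc→silver at 0.9599; no arbitrage — every cycle loses value.

0.9599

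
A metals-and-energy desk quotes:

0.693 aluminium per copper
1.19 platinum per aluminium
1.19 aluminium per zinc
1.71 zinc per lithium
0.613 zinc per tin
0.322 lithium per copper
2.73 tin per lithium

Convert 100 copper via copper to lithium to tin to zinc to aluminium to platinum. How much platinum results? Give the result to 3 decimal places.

100 copper × 0.322 = 32.2 lithium
32.2 lithium × 2.73 = 87.906 tin
87.906 tin × 0.613 = 53.886378 zinc
53.886378 zinc × 1.19 = 64.12478982 aluminium
64.12478982 aluminium × 1.19 = 76.3084998858 platinum

76.308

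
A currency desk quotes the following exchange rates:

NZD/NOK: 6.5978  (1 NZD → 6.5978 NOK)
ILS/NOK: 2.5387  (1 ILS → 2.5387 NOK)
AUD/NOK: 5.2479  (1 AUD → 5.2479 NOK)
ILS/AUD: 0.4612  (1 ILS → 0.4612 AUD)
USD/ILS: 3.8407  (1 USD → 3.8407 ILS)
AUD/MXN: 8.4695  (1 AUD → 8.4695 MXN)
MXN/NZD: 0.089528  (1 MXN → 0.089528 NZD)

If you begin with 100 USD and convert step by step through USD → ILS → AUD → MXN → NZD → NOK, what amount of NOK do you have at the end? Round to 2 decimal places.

100 USD × 3.8407 = 384.07 ILS
384.07 ILS × 0.4612 = 177.133084 AUD
177.133084 AUD × 8.4695 = 1500.228654938 MXN
1500.228654938 MXN × 0.089528 = 134.312471019289264 NZD
134.312471019289264 NZD × 6.5978 = 886.1668212910667060192 NOK

886.17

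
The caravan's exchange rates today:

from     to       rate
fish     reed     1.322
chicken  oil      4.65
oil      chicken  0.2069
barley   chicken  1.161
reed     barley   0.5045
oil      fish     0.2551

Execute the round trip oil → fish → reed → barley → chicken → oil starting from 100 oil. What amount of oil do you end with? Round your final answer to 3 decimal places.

100 oil × 0.2551 = 25.51 fish
25.51 fish × 1.322 = 33.72422 reed
33.72422 reed × 0.5045 = 17.01386899 barley
17.01386899 barley × 1.161 = 19.75310189739 chicken
19.75310189739 chicken × 4.65 = 91.8519238228635 oil

91.852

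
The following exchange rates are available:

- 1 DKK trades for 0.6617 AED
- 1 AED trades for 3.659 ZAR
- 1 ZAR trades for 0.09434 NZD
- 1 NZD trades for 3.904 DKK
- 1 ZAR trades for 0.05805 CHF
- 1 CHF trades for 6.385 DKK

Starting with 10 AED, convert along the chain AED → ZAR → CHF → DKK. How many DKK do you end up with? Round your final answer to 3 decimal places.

10 AED × 3.659 = 36.59 ZAR
36.59 ZAR × 0.05805 = 2.1240495 CHF
2.1240495 CHF × 6.385 = 13.5620560575 DKK

13.562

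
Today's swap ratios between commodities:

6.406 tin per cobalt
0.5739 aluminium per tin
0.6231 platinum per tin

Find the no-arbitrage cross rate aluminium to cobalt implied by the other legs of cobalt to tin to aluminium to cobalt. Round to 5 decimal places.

Known legs of the cycle: 6.406 × 0.5739 = 3.6764034
For no arbitrage the full-cycle product must be 1, so the missing rate is 1 / 3.6764034 ≈ 0.2720050.

0.27200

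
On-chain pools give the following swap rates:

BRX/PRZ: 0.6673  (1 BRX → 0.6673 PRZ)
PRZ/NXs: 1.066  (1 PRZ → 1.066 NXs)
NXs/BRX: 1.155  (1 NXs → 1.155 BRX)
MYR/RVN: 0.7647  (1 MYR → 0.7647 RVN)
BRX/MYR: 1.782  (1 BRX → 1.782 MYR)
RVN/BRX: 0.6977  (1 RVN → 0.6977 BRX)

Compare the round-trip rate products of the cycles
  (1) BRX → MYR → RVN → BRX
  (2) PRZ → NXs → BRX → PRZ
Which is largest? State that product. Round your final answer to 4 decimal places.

0.9508

(1) 1.782 × 0.7647 × 0.6977 = 0.95075
(2) 1.066 × 1.155 × 0.6673 = 0.82160
Highest is cycle (1) at 0.9508 (≤1, no arbitrage).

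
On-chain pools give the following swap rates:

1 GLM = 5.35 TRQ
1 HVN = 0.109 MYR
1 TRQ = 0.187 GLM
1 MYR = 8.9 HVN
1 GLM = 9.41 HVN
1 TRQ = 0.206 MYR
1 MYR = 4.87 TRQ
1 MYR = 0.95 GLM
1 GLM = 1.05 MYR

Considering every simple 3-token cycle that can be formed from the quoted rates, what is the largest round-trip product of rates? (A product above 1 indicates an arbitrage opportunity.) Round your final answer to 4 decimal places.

1.0470

GLM→TRQ→MYR→GLM: 5.35 × 0.206 × 0.95 = 1.04700
HVN→MYR→GLM→HVN: 0.109 × 0.95 × 9.41 = 0.97441
GLM→MYR→TRQ→GLM: 1.05 × 4.87 × 0.187 = 0.95622
Maximum is GLM→TRQ→MYR→GLM at 1.0470; arbitrage exists.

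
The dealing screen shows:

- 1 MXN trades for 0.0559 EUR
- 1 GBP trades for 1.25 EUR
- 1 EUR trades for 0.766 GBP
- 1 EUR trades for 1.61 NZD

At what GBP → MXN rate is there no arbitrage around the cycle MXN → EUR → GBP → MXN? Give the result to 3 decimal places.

Known legs of the cycle: 0.0559 × 0.766 = 0.0428194
For no arbitrage the full-cycle product must be 1, so the missing rate is 1 / 0.0428194 ≈ 23.35390.

23.354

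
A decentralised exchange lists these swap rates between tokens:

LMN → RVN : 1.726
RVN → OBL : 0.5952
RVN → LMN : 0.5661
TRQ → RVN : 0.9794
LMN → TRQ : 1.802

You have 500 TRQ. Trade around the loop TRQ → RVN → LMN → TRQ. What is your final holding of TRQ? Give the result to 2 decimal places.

499.55

500 TRQ × 0.9794 = 489.7 RVN
489.7 RVN × 0.5661 = 277.21917 LMN
277.21917 LMN × 1.802 = 499.54894434 TRQ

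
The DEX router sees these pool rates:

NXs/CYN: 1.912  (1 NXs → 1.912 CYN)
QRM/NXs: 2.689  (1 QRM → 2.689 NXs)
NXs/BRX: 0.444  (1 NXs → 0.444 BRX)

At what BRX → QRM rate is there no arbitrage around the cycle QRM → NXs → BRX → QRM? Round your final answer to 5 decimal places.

Known legs of the cycle: 2.689 × 0.444 = 1.193916
For no arbitrage the full-cycle product must be 1, so the missing rate is 1 / 1.193916 ≈ 0.8375799.

0.83758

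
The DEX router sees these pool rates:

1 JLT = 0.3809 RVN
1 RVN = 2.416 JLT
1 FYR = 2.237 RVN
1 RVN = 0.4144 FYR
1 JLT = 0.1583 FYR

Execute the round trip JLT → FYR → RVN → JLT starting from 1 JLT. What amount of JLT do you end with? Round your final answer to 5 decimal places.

0.85555

1 JLT × 0.1583 = 0.1583 FYR
0.1583 FYR × 2.237 = 0.3541171 RVN
0.3541171 RVN × 2.416 = 0.8555469136 JLT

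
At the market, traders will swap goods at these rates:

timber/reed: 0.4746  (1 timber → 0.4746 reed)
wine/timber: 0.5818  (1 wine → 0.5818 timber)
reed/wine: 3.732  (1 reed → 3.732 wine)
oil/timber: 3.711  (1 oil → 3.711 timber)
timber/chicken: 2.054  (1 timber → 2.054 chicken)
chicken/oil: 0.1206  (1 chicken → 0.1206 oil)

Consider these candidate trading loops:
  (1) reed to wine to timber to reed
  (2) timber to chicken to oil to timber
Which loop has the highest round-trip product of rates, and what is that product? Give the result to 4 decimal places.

1.0305

(1) 3.732 × 0.5818 × 0.4746 = 1.03049
(2) 2.054 × 0.1206 × 3.711 = 0.91926
Highest is cycle (1) at 1.0305 (>1, arbitrage).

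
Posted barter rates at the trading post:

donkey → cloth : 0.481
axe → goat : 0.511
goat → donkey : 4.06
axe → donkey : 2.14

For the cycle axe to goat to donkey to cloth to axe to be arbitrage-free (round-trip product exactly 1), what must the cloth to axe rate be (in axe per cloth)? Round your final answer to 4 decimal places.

Known legs of the cycle: 0.511 × 4.06 × 0.481 = 0.99791146
For no arbitrage the full-cycle product must be 1, so the missing rate is 1 / 0.99791146 ≈ 1.002093.

1.0021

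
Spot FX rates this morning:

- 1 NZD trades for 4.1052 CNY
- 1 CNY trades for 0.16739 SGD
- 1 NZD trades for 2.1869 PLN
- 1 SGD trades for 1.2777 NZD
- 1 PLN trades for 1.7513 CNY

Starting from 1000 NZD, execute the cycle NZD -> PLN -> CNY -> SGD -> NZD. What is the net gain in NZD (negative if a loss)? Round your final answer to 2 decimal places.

-180.88

1000 NZD × 2.1869 = 2186.9 PLN
2186.9 PLN × 1.7513 = 3829.91797 CNY
3829.91797 CNY × 0.16739 = 641.0899689983 SGD
641.0899689983 SGD × 1.2777 = 819.12065338912791 NZD
Net change: 819.12065338912791 − 1000 = -180.87934661087209 NZD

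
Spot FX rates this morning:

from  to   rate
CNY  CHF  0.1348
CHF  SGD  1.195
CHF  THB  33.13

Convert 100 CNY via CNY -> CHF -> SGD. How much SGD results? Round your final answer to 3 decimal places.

100 CNY × 0.1348 = 13.48 CHF
13.48 CHF × 1.195 = 16.1086 SGD

16.109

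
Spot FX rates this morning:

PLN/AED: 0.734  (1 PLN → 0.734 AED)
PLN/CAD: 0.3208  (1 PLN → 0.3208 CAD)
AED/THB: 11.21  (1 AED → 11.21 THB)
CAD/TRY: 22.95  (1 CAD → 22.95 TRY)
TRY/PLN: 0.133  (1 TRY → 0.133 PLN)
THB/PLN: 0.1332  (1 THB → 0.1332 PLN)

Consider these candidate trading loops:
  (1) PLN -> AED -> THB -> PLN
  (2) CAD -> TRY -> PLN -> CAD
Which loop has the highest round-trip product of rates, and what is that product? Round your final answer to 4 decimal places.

1.0960

(1) 0.734 × 11.21 × 0.1332 = 1.09599
(2) 22.95 × 0.133 × 0.3208 = 0.97919
Highest is cycle (1) at 1.0960 (>1, arbitrage).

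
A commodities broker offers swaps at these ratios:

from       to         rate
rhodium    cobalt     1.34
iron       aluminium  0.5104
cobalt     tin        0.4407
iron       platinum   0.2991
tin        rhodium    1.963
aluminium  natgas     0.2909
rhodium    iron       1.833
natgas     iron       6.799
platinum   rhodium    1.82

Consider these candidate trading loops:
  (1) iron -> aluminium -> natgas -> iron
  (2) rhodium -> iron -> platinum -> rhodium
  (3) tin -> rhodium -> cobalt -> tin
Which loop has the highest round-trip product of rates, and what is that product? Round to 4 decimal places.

(1) 0.5104 × 0.2909 × 6.799 = 1.00948
(2) 1.833 × 0.2991 × 1.82 = 0.99782
(3) 1.963 × 1.34 × 0.4407 = 1.15923
Highest is cycle (3) at 1.1592 (>1, arbitrage).

1.1592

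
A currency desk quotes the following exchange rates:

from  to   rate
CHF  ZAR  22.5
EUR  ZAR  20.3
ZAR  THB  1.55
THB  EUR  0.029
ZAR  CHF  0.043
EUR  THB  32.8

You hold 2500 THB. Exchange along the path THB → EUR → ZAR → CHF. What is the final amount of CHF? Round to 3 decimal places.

2500 THB × 0.029 = 72.5 EUR
72.5 EUR × 20.3 = 1471.75 ZAR
1471.75 ZAR × 0.043 = 63.28525 CHF

63.285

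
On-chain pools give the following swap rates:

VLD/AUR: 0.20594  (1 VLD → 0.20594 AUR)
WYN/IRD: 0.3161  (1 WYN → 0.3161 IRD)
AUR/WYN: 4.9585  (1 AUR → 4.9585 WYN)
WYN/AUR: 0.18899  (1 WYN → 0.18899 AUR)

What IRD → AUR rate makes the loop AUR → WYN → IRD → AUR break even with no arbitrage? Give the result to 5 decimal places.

0.63801

Known legs of the cycle: 4.9585 × 0.3161 = 1.56738185
For no arbitrage the full-cycle product must be 1, so the missing rate is 1 / 1.56738185 ≈ 0.6380066.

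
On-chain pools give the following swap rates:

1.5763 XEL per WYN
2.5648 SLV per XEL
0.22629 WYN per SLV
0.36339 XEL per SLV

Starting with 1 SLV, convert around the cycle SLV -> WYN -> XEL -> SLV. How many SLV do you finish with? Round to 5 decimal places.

0.91487

1 SLV × 0.22629 = 0.22629 WYN
0.22629 WYN × 1.5763 = 0.356700927 XEL
0.356700927 XEL × 2.5648 = 0.9148665375696 SLV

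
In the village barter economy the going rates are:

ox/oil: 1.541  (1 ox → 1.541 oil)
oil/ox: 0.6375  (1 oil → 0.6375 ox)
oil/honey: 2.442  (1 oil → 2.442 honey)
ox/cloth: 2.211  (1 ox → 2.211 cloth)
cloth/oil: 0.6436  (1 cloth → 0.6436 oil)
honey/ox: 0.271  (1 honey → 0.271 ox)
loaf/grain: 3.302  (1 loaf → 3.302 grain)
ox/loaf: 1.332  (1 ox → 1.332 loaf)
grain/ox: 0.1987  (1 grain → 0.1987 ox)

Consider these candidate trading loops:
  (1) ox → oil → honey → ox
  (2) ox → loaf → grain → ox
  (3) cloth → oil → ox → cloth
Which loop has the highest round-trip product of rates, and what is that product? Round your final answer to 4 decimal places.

1.0198

(1) 1.541 × 2.442 × 0.271 = 1.01981
(2) 1.332 × 3.302 × 0.1987 = 0.87394
(3) 0.6436 × 0.6375 × 2.211 = 0.90716
Highest is cycle (1) at 1.0198 (>1, arbitrage).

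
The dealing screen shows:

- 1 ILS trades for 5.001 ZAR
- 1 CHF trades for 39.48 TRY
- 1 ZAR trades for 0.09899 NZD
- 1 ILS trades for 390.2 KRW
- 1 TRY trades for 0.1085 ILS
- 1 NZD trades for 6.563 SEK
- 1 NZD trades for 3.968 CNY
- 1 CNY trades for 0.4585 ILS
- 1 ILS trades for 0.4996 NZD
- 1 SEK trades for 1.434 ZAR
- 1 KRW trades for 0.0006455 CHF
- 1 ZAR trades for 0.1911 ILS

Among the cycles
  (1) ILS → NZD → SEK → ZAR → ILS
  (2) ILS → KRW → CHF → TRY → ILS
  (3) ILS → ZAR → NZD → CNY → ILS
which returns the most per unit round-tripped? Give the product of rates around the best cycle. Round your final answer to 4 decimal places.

1.0789

(1) 0.4996 × 6.563 × 1.434 × 0.1911 = 0.89853
(2) 390.2 × 0.0006455 × 39.48 × 0.1085 = 1.07892
(3) 5.001 × 0.09899 × 3.968 × 0.4585 = 0.90066
Highest is cycle (2) at 1.0789 (>1, arbitrage).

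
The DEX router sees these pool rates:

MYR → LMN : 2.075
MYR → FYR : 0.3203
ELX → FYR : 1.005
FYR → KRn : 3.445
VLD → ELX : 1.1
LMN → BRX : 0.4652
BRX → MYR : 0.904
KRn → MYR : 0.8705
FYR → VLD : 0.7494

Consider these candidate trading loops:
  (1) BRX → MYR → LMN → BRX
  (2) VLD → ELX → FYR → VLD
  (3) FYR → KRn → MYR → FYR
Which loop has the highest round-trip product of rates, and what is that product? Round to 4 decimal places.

0.9605

(1) 0.904 × 2.075 × 0.4652 = 0.87262
(2) 1.1 × 1.005 × 0.7494 = 0.82846
(3) 3.445 × 0.8705 × 0.3203 = 0.96054
Highest is cycle (3) at 0.9605 (≤1, no arbitrage).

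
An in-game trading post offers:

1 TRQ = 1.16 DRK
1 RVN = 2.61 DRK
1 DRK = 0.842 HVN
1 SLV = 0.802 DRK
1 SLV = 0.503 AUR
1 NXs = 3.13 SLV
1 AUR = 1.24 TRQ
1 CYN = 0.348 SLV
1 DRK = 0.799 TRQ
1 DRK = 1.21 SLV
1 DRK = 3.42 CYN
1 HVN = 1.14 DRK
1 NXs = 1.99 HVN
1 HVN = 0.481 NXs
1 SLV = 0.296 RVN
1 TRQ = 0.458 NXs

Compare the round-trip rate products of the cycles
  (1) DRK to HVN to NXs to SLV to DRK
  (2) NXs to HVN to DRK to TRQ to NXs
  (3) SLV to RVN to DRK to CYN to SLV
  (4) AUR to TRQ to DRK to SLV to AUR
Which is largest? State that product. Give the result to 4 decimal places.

1.0167

(1) 0.842 × 0.481 × 3.13 × 0.802 = 1.01666
(2) 1.99 × 1.14 × 0.799 × 0.458 = 0.83018
(3) 0.296 × 2.61 × 3.42 × 0.348 = 0.91947
(4) 1.24 × 1.16 × 1.21 × 0.503 = 0.87545
Highest is cycle (1) at 1.0167 (>1, arbitrage).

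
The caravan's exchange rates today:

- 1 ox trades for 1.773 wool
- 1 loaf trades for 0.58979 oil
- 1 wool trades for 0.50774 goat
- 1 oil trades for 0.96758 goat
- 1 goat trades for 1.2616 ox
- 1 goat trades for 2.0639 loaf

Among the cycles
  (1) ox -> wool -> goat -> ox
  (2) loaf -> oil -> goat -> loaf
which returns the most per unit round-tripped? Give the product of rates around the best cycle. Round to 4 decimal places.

(1) 1.773 × 0.50774 × 1.2616 = 1.13572
(2) 0.58979 × 0.96758 × 2.0639 = 1.17780
Highest is cycle (2) at 1.1778 (>1, arbitrage).

1.1778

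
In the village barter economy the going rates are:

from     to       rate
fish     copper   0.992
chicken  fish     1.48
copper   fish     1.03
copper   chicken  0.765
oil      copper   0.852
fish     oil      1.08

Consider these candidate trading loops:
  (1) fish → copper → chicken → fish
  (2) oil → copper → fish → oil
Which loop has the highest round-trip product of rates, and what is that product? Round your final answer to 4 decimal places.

(1) 0.992 × 0.765 × 1.48 = 1.12314
(2) 0.852 × 1.03 × 1.08 = 0.94776
Highest is cycle (1) at 1.1231 (>1, arbitrage).

1.1231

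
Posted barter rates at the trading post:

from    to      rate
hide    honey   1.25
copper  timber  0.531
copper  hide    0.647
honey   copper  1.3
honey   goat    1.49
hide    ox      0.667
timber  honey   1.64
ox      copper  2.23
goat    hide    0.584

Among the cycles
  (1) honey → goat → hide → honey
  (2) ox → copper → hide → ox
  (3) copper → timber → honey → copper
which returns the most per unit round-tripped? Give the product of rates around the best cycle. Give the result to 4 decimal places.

(1) 1.49 × 0.584 × 1.25 = 1.08770
(2) 2.23 × 0.647 × 0.667 = 0.96235
(3) 0.531 × 1.64 × 1.3 = 1.13209
Highest is cycle (3) at 1.1321 (>1, arbitrage).

1.1321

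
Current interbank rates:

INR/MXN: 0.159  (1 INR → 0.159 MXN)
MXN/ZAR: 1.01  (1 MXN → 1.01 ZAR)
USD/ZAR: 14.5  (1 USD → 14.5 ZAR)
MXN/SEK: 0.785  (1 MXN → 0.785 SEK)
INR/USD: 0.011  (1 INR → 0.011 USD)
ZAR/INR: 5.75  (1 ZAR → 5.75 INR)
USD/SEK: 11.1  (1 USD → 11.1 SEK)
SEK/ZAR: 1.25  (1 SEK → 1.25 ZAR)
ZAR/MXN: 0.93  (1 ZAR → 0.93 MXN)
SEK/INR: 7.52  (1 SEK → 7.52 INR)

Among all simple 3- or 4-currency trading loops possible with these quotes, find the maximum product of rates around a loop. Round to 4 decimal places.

0.9386

MXN→SEK→INR→MXN: 0.785 × 7.52 × 0.159 = 0.93861
MXN→ZAR→INR→MXN: 1.01 × 5.75 × 0.159 = 0.92339
SEK→INR→USD→SEK: 7.52 × 0.011 × 11.1 = 0.91819
ZAR→INR→USD→ZAR: 5.75 × 0.011 × 14.5 = 0.91713
MXN→SEK→ZAR→MXN: 0.785 × 1.25 × 0.93 = 0.91256
MXN→SEK→ZAR→INR→MXN: 0.785 × 1.25 × 5.75 × 0.159 = 0.89711
SEK→ZAR→INR→USD→SEK: 1.25 × 5.75 × 0.011 × 11.1 = 0.87759
Maximum is MXN→SEK→INR→MXN at 0.9386; no arbitrage — every cycle loses value.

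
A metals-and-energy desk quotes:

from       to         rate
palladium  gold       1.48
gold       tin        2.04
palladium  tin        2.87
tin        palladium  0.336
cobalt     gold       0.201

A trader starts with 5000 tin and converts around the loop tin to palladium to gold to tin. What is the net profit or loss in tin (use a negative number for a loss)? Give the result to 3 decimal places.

5000 tin × 0.336 = 1680 palladium
1680 palladium × 1.48 = 2486.4 gold
2486.4 gold × 2.04 = 5072.256 tin
Net change: 5072.256 − 5000 = 72.256 tin

72.256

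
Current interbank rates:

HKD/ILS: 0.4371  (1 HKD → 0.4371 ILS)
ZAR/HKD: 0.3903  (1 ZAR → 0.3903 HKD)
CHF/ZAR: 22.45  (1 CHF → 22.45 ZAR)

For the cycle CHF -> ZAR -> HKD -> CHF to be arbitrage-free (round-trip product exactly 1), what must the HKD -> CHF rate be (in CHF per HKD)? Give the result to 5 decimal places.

Known legs of the cycle: 22.45 × 0.3903 = 8.762235
For no arbitrage the full-cycle product must be 1, so the missing rate is 1 / 8.762235 ≈ 0.1141261.

0.11413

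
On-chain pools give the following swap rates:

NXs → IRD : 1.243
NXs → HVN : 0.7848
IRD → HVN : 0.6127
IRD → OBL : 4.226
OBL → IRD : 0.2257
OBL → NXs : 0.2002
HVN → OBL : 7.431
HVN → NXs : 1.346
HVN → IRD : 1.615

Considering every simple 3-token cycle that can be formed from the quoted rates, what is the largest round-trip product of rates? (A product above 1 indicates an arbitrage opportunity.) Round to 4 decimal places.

NXs→HVN→OBL→NXs: 0.7848 × 7.431 × 0.2002 = 1.16754
NXs→IRD→OBL→NXs: 1.243 × 4.226 × 0.2002 = 1.05163
OBL→IRD→HVN→OBL: 0.2257 × 0.6127 × 7.431 = 1.02761
NXs→IRD→HVN→NXs: 1.243 × 0.6127 × 1.346 = 1.02509
Maximum is NXs→HVN→OBL→NXs at 1.1675; arbitrage exists.

1.1675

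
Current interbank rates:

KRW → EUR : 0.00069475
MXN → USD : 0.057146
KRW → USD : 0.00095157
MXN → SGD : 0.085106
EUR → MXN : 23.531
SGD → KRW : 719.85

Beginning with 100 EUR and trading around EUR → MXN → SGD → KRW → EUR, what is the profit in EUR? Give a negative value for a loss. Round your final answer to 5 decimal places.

100 EUR × 23.531 = 2353.1 MXN
2353.1 MXN × 0.085106 = 200.2629286 SGD
200.2629286 SGD × 719.85 = 144159.26915271 KRW
144159.26915271 KRW × 0.00069475 = 100.1546522438452725 EUR
Net change: 100.1546522438452725 − 100 = 0.1546522438452725 EUR

0.15465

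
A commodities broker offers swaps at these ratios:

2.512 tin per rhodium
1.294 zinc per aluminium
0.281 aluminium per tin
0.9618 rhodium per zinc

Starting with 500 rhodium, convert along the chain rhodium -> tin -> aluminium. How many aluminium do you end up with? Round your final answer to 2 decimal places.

500 rhodium × 2.512 = 1256 tin
1256 tin × 0.281 = 352.936 aluminium

352.94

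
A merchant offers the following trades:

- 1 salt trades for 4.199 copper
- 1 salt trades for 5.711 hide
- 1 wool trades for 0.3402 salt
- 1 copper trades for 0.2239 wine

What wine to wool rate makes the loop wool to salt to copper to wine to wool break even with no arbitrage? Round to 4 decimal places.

Known legs of the cycle: 0.3402 × 4.199 × 0.2239 = 0.31984110522
For no arbitrage the full-cycle product must be 1, so the missing rate is 1 / 0.31984110522 ≈ 3.126552.

3.1266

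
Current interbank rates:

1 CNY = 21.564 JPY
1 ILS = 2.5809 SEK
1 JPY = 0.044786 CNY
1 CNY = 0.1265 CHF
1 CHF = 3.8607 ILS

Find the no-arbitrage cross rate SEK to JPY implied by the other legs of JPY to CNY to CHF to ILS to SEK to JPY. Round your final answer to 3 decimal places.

17.715

Known legs of the cycle: 0.044786 × 0.1265 × 3.8607 × 2.5809 = 0.05645079135954027
For no arbitrage the full-cycle product must be 1, so the missing rate is 1 / 0.05645079135954027 ≈ 17.71454.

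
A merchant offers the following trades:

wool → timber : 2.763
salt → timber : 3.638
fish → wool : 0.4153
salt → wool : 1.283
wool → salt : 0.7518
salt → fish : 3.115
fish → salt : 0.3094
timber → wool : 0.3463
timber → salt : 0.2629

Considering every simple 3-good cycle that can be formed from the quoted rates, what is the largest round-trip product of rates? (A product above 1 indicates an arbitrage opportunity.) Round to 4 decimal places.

0.9726

wool→salt→fish→wool: 0.7518 × 3.115 × 0.4153 = 0.97257
wool→salt→timber→wool: 0.7518 × 3.638 × 0.3463 = 0.94715
wool→timber→salt→wool: 2.763 × 0.2629 × 1.283 = 0.93196
Maximum is wool→salt→fish→wool at 0.9726; no arbitrage — every cycle loses value.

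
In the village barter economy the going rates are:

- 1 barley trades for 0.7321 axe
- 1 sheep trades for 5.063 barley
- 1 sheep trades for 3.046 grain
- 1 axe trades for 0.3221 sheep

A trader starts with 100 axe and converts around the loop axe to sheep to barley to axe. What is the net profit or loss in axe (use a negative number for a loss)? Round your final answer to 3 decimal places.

19.390

100 axe × 0.3221 = 32.21 sheep
32.21 sheep × 5.063 = 163.07923 barley
163.07923 barley × 0.7321 = 119.390304283 axe
Net change: 119.390304283 − 100 = 19.390304283 axe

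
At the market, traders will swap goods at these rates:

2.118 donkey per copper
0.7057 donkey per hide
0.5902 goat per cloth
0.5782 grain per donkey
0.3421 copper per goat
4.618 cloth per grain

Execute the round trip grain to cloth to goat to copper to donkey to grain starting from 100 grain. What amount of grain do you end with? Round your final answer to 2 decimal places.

114.19

100 grain × 4.618 = 461.8 cloth
461.8 cloth × 0.5902 = 272.55436 goat
272.55436 goat × 0.3421 = 93.240846556 copper
93.240846556 copper × 2.118 = 197.484113005608 donkey
197.484113005608 donkey × 0.5782 = 114.1853141398425456 grain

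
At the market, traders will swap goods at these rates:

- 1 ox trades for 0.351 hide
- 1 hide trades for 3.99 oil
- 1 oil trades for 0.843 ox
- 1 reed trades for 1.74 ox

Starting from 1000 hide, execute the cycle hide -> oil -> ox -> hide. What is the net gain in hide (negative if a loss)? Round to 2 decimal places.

1000 hide × 3.99 = 3990 oil
3990 oil × 0.843 = 3363.57 ox
3363.57 ox × 0.351 = 1180.61307 hide
Net change: 1180.61307 − 1000 = 180.61307 hide

180.61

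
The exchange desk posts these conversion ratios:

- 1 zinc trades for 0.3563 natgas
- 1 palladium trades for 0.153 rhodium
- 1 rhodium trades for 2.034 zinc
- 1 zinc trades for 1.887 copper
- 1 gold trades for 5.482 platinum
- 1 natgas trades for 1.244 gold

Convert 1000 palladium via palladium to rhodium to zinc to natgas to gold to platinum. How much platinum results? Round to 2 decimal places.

1000 palladium × 0.153 = 153 rhodium
153 rhodium × 2.034 = 311.202 zinc
311.202 zinc × 0.3563 = 110.8812726 natgas
110.8812726 natgas × 1.244 = 137.9363031144 gold
137.9363031144 gold × 5.482 = 756.1668136731408 platinum

756.17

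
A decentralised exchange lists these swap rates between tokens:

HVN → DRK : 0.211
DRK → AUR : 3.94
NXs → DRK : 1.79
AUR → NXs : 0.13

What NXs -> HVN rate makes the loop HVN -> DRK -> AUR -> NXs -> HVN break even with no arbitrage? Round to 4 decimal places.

Known legs of the cycle: 0.211 × 3.94 × 0.13 = 0.1080742
For no arbitrage the full-cycle product must be 1, so the missing rate is 1 / 0.1080742 ≈ 9.252902.

9.2529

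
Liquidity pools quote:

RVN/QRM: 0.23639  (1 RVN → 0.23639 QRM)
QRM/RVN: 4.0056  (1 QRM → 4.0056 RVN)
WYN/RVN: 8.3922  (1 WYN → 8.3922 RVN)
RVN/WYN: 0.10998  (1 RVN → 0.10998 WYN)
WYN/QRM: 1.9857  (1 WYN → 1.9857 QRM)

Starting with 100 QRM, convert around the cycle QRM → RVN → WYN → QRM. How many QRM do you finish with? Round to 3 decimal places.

100 QRM × 4.0056 = 400.56 RVN
400.56 RVN × 0.10998 = 44.0535888 WYN
44.0535888 WYN × 1.9857 = 87.47721128016 QRM

87.477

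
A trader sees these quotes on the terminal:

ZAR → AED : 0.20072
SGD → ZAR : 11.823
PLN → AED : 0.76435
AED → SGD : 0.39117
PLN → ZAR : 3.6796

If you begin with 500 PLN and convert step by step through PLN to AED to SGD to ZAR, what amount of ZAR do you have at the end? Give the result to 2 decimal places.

500 PLN × 0.76435 = 382.175 AED
382.175 AED × 0.39117 = 149.49539475 SGD
149.49539475 SGD × 11.823 = 1767.48405212925 ZAR

1767.48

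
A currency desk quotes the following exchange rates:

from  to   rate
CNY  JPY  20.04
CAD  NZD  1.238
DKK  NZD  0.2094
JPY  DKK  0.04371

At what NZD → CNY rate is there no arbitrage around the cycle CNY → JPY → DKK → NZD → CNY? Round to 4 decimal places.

5.4519

Known legs of the cycle: 20.04 × 0.04371 × 0.2094 = 0.18342359496
For no arbitrage the full-cycle product must be 1, so the missing rate is 1 / 0.18342359496 ≈ 5.451861.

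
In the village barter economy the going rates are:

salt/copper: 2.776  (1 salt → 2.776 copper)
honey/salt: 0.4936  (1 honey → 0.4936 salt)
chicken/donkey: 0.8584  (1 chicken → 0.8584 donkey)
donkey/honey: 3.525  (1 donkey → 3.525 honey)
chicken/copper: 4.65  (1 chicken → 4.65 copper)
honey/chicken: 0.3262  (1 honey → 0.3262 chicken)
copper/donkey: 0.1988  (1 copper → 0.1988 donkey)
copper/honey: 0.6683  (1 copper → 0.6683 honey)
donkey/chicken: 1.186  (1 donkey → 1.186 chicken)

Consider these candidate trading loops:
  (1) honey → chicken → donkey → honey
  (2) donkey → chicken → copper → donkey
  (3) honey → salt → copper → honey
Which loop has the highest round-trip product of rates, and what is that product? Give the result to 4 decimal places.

1.0964

(1) 0.3262 × 0.8584 × 3.525 = 0.98704
(2) 1.186 × 4.65 × 0.1988 = 1.09636
(3) 0.4936 × 2.776 × 0.6683 = 0.91573
Highest is cycle (2) at 1.0964 (>1, arbitrage).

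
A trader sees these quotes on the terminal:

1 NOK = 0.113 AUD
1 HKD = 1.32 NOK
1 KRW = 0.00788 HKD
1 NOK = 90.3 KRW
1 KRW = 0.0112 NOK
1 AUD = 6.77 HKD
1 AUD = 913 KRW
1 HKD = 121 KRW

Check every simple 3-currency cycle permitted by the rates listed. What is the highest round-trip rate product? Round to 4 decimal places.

KRW→NOK→AUD→KRW: 0.0112 × 0.113 × 913 = 1.15549
HKD→NOK→AUD→HKD: 1.32 × 0.113 × 6.77 = 1.00981
KRW→HKD→NOK→KRW: 0.00788 × 1.32 × 90.3 = 0.93926
Maximum is KRW→NOK→AUD→KRW at 1.1555; arbitrage exists.

1.1555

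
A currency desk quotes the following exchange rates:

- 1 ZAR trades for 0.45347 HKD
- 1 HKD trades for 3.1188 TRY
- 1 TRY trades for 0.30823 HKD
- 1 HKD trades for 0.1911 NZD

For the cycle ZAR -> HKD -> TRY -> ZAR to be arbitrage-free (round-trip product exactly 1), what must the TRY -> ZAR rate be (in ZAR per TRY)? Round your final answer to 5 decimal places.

0.70707

Known legs of the cycle: 0.45347 × 3.1188 = 1.414282236
For no arbitrage the full-cycle product must be 1, so the missing rate is 1 / 1.414282236 ≈ 0.7070724.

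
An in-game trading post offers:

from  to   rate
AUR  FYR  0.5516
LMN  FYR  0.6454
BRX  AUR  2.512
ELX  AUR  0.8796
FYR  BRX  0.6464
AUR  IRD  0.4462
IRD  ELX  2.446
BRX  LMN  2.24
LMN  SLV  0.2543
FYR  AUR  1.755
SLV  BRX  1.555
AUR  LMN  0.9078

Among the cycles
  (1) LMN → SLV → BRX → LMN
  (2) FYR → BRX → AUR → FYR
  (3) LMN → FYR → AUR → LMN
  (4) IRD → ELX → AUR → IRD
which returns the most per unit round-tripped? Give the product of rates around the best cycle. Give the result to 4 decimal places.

1.0282

(1) 0.2543 × 1.555 × 2.24 = 0.88578
(2) 0.6464 × 2.512 × 0.5516 = 0.89566
(3) 0.6454 × 1.755 × 0.9078 = 1.02824
(4) 2.446 × 0.8796 × 0.4462 = 0.96000
Highest is cycle (3) at 1.0282 (>1, arbitrage).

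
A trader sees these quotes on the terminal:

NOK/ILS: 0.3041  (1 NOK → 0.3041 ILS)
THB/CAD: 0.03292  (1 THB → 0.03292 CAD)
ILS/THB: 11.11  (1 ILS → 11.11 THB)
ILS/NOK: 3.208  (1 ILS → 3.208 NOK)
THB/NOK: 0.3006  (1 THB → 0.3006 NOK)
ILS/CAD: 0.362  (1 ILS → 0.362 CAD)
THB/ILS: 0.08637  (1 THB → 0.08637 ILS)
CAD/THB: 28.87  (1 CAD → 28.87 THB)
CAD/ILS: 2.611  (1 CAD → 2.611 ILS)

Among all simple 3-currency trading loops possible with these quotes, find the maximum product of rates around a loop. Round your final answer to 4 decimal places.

ILS→THB→NOK→ILS: 11.11 × 0.3006 × 0.3041 = 1.01559
CAD→ILS→THB→CAD: 2.611 × 11.11 × 0.03292 = 0.95495
CAD→THB→ILS→CAD: 28.87 × 0.08637 × 0.362 = 0.90265
Maximum is ILS→THB→NOK→ILS at 1.0156; arbitrage exists.

1.0156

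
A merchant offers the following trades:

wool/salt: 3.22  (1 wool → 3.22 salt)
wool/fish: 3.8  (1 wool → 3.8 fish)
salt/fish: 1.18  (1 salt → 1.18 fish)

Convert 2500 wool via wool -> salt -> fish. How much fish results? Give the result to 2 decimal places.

2500 wool × 3.22 = 8050 salt
8050 salt × 1.18 = 9499 fish

9499.00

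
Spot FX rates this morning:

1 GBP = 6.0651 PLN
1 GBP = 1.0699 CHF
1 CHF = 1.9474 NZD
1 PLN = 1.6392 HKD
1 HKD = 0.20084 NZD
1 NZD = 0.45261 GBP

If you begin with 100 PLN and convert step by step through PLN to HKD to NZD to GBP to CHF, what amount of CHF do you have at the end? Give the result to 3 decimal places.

15.942

100 PLN × 1.6392 = 163.92 HKD
163.92 HKD × 0.20084 = 32.9216928 NZD
32.9216928 NZD × 0.45261 = 14.900687378208 GBP
14.900687378208 GBP × 1.0699 = 15.9422454259447392 CHF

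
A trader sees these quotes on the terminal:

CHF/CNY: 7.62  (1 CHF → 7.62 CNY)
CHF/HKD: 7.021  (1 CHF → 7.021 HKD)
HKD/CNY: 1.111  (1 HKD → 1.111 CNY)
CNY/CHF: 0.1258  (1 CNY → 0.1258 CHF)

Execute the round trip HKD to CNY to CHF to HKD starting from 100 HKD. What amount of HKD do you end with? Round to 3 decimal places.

100 HKD × 1.111 = 111.1 CNY
111.1 CNY × 0.1258 = 13.97638 CHF
13.97638 CHF × 7.021 = 98.12816398 HKD

98.128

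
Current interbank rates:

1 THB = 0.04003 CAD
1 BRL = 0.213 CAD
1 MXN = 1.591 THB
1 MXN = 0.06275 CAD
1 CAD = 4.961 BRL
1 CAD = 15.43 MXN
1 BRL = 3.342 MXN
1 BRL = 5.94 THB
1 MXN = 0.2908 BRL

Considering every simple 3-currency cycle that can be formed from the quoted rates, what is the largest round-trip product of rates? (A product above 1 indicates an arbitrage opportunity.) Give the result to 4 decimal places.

BRL→THB→CAD→BRL: 5.94 × 0.04003 × 4.961 = 1.17962
BRL→MXN→CAD→BRL: 3.342 × 0.06275 × 4.961 = 1.04037
CAD→MXN→THB→CAD: 15.43 × 1.591 × 0.04003 = 0.98270
BRL→CAD→MXN→BRL: 0.213 × 15.43 × 0.2908 = 0.95574
Maximum is BRL→THB→CAD→BRL at 1.1796; arbitrage exists.

1.1796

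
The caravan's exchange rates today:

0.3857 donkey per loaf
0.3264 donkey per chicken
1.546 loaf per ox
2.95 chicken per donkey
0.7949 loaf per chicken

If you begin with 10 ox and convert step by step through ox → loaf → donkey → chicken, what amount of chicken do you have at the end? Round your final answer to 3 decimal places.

10 ox × 1.546 = 15.46 loaf
15.46 loaf × 0.3857 = 5.962922 donkey
5.962922 donkey × 2.95 = 17.5906199 chicken

17.591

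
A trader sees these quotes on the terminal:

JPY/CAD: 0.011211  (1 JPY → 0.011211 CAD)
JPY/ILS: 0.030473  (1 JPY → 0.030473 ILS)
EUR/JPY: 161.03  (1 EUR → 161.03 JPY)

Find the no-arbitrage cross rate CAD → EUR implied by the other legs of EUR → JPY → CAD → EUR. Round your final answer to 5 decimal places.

0.55392

Known legs of the cycle: 161.03 × 0.011211 = 1.80530733
For no arbitrage the full-cycle product must be 1, so the missing rate is 1 / 1.80530733 ≈ 0.5539223.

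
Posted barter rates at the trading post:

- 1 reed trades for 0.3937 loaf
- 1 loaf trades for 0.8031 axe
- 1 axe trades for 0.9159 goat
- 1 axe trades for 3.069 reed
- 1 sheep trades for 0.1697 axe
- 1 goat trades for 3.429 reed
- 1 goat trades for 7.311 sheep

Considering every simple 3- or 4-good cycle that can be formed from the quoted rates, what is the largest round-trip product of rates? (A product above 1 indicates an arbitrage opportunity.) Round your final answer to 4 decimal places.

1.1363

sheep→axe→goat→sheep: 0.1697 × 0.9159 × 7.311 = 1.13634
loaf→axe→goat→reed→loaf: 0.8031 × 0.9159 × 3.429 × 0.3937 = 0.99300
loaf→axe→reed→loaf: 0.8031 × 3.069 × 0.3937 = 0.97036
Maximum is sheep→axe→goat→sheep at 1.1363; arbitrage exists.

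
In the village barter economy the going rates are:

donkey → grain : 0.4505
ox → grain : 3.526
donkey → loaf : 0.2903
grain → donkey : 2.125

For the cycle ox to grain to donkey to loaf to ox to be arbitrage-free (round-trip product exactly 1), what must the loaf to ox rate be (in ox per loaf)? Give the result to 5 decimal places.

0.45974

Known legs of the cycle: 3.526 × 2.125 × 0.2903 = 2.175145325
For no arbitrage the full-cycle product must be 1, so the missing rate is 1 / 2.175145325 ≈ 0.4597394.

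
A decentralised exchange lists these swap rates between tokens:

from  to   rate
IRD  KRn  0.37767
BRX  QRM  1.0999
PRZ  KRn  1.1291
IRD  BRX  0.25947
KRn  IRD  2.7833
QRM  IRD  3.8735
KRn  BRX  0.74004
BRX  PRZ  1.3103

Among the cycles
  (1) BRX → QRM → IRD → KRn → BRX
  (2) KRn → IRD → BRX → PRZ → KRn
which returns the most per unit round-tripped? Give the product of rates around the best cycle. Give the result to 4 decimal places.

1.1908

(1) 1.0999 × 3.8735 × 0.37767 × 0.74004 = 1.19076
(2) 2.7833 × 0.25947 × 1.3103 × 1.1291 = 1.06844
Highest is cycle (1) at 1.1908 (>1, arbitrage).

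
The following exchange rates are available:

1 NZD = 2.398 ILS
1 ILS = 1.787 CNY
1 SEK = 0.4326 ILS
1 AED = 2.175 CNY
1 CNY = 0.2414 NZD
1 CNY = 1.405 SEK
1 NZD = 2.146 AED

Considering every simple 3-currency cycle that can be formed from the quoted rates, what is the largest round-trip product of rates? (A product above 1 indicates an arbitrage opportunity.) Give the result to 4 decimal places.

1.1267

AED→CNY→NZD→AED: 2.175 × 0.2414 × 2.146 = 1.12675
CNY→SEK→ILS→CNY: 1.405 × 0.4326 × 1.787 = 1.08614
CNY→NZD→ILS→CNY: 0.2414 × 2.398 × 1.787 = 1.03445
Maximum is AED→CNY→NZD→AED at 1.1267; arbitrage exists.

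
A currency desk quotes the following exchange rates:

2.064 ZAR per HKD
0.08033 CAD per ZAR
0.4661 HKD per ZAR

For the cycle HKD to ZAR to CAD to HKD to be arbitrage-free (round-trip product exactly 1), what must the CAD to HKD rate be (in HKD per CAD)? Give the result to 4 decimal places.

Known legs of the cycle: 2.064 × 0.08033 = 0.16580112
For no arbitrage the full-cycle product must be 1, so the missing rate is 1 / 0.16580112 ≈ 6.031322.

6.0313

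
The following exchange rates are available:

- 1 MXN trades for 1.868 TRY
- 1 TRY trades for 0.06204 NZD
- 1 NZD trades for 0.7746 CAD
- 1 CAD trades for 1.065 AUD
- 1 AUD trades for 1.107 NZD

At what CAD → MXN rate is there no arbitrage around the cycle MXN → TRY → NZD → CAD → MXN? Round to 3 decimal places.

11.140

Known legs of the cycle: 1.868 × 0.06204 × 0.7746 = 0.089768951712
For no arbitrage the full-cycle product must be 1, so the missing rate is 1 / 0.089768951712 ≈ 11.13971.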